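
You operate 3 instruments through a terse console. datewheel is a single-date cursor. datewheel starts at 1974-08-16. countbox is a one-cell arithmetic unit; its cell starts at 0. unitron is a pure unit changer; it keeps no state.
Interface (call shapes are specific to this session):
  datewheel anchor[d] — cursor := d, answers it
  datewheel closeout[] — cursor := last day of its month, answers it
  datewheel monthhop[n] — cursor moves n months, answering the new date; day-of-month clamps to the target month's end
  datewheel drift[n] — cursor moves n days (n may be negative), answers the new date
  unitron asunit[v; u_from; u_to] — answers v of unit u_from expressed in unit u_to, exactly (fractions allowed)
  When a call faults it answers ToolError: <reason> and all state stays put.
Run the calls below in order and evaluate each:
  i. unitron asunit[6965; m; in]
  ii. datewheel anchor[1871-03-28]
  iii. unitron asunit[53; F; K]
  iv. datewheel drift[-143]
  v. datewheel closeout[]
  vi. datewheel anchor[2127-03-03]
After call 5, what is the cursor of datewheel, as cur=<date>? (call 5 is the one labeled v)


% unitron asunit v→6965 u_from→m u_to→in
= 34825000/127
% datewheel anchor d→1871-03-28
= 1871-03-28
% unitron asunit v→53 u_from→F u_to→K
= 17089/60
% datewheel drift n→-143
= 1870-11-05
% datewheel closeout
= 1870-11-30
% datewheel anchor d→2127-03-03
= 2127-03-03

Answer: cur=1870-11-30


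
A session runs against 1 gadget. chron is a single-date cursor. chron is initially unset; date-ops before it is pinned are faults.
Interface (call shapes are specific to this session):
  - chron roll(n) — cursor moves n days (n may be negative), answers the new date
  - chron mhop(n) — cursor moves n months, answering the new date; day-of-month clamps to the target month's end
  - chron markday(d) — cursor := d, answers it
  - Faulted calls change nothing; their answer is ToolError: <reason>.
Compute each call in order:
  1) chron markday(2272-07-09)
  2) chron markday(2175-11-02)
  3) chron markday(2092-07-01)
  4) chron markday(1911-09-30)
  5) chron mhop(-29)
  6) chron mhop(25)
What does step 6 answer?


>>> chron markday d='2272-07-09'
:: 2272-07-09
>>> chron markday d='2175-11-02'
:: 2175-11-02
>>> chron markday d='2092-07-01'
:: 2092-07-01
>>> chron markday d='1911-09-30'
:: 1911-09-30
>>> chron mhop n='-29'
:: 1909-04-30
>>> chron mhop n='25'
:: 1911-05-30

Answer: 1911-05-30


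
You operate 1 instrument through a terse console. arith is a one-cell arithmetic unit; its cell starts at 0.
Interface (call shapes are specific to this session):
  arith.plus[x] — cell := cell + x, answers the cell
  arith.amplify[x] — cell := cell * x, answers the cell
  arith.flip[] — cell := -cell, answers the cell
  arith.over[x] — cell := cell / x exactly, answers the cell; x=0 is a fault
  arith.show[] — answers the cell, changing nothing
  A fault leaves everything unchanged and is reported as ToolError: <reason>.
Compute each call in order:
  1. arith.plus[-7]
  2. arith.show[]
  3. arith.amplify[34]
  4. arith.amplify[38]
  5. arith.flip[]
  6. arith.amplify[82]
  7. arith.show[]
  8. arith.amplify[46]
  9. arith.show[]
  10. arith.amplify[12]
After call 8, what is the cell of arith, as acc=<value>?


Answer: acc=34113968

Derivation:
>>> plus x: -7
= -7
>>> show
= -7
>>> amplify x: 34
= -238
>>> amplify x: 38
= -9044
>>> flip
= 9044
>>> amplify x: 82
= 741608
>>> show
= 741608
>>> amplify x: 46
= 34113968
>>> show
= 34113968
>>> amplify x: 12
= 409367616


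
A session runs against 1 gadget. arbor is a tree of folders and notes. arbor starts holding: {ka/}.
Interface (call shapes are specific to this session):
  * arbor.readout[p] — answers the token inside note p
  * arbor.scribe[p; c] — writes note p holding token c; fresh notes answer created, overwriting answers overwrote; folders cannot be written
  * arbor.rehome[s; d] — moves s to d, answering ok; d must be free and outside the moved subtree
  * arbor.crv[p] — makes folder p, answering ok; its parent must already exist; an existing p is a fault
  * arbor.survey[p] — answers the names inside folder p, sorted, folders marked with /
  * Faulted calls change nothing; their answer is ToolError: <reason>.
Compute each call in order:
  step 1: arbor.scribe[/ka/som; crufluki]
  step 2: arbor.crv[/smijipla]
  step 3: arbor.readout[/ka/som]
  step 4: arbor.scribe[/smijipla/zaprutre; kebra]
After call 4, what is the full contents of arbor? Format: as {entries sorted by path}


Answer: {ka/, ka/som=crufluki, smijipla/, smijipla/zaprutre=kebra}

Derivation:
$ arbor.scribe p=/ka/som c=crufluki
:: created
$ arbor.crv p=/smijipla
:: ok
$ arbor.readout p=/ka/som
:: crufluki
$ arbor.scribe p=/smijipla/zaprutre c=kebra
:: created


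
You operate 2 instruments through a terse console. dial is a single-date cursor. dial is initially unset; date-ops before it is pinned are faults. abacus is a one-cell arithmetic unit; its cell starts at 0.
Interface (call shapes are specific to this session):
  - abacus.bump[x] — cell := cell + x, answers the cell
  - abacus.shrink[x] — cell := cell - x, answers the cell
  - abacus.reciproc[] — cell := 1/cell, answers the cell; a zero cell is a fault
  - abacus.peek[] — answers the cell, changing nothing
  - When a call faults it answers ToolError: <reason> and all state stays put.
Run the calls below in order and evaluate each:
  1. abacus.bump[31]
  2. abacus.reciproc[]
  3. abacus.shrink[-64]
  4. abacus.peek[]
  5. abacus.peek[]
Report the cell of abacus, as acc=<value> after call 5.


==> abacus.bump(x='31')
<== 31
==> abacus.reciproc()
<== 1/31
==> abacus.shrink(x='-64')
<== 1985/31
==> abacus.peek()
<== 1985/31
==> abacus.peek()
<== 1985/31

Answer: acc=1985/31


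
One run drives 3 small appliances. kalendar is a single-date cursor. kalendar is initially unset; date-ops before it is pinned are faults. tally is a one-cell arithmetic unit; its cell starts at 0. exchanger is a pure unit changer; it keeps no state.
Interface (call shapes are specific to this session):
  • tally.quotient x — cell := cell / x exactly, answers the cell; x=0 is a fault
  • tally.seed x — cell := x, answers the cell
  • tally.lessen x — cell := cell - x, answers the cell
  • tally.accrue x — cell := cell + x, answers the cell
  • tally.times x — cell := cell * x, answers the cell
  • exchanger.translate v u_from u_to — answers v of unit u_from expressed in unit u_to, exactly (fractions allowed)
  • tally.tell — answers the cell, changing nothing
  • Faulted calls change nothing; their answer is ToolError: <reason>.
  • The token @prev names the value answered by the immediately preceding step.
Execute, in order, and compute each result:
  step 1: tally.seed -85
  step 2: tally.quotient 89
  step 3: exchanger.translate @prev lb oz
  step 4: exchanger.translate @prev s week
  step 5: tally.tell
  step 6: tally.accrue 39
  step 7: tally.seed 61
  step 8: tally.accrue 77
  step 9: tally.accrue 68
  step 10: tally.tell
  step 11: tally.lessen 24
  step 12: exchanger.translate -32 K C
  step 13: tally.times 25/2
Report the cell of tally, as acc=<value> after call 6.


Answer: acc=3386/89

Derivation:
[in] tally.seed x→-85
[out] -85
[in] tally.quotient x→89
[out] -85/89
[in] exchanger.translate v→@prev u_from→lb u_to→oz
[out] -1360/89
[in] exchanger.translate v→@prev u_from→s u_to→week
[out] -17/672840
[in] tally.tell
[out] -85/89
[in] tally.accrue x→39
[out] 3386/89
[in] tally.seed x→61
[out] 61
[in] tally.accrue x→77
[out] 138
[in] tally.accrue x→68
[out] 206
[in] tally.tell
[out] 206
[in] tally.lessen x→24
[out] 182
[in] exchanger.translate v→-32 u_from→K u_to→C
[out] -6103/20
[in] tally.times x→25/2
[out] 2275


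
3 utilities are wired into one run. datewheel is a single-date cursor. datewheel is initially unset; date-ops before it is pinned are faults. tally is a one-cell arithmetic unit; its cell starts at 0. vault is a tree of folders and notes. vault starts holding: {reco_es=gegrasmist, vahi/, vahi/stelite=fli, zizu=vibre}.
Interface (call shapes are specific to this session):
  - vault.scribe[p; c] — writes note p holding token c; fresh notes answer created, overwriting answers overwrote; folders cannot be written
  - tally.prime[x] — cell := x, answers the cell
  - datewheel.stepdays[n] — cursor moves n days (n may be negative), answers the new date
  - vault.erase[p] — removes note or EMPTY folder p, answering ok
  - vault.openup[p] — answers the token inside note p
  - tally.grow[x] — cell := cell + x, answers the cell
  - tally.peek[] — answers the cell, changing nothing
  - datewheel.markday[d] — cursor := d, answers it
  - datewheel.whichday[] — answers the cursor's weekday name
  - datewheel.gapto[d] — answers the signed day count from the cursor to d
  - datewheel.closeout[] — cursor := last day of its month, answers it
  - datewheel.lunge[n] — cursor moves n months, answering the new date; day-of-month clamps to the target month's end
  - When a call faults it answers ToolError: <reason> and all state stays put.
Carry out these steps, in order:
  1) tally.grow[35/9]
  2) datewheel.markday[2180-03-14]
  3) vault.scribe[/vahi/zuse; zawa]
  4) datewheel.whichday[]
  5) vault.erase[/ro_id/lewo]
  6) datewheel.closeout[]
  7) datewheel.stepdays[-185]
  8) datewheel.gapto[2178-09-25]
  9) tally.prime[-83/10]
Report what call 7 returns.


-- 1. tally.grow(x='35/9') -> 35/9
-- 2. datewheel.markday(d='2180-03-14') -> 2180-03-14
-- 3. vault.scribe(p='/vahi/zuse', c='zawa') -> created
-- 4. datewheel.whichday() -> Tuesday
-- 5. vault.erase(p='/ro_id/lewo') -> ToolError: not found
-- 6. datewheel.closeout() -> 2180-03-31
-- 7. datewheel.stepdays(n='-185') -> 2179-09-28
-- 8. datewheel.gapto(d='2178-09-25') -> -368
-- 9. tally.prime(x='-83/10') -> -83/10

Answer: 2179-09-28


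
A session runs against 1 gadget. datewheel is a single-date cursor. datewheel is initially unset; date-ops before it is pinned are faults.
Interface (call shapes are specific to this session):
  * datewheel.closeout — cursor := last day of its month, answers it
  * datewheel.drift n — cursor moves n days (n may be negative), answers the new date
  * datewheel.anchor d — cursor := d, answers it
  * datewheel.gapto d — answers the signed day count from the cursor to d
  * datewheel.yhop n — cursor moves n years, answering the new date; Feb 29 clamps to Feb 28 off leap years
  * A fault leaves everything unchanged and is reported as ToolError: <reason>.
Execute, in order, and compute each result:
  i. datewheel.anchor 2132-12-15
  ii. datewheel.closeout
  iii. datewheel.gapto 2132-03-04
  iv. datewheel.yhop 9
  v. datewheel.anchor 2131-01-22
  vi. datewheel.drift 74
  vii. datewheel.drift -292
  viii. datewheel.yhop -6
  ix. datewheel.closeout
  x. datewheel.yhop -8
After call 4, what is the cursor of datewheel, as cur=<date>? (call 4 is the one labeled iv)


Answer: cur=2141-12-31

Derivation:
Step: datewheel.anchor[d='2132-12-15']
Result: 2132-12-15
Step: datewheel.closeout[]
Result: 2132-12-31
Step: datewheel.gapto[d='2132-03-04']
Result: -302
Step: datewheel.yhop[n='9']
Result: 2141-12-31
Step: datewheel.anchor[d='2131-01-22']
Result: 2131-01-22
Step: datewheel.drift[n='74']
Result: 2131-04-06
Step: datewheel.drift[n='-292']
Result: 2130-06-18
Step: datewheel.yhop[n='-6']
Result: 2124-06-18
Step: datewheel.closeout[]
Result: 2124-06-30
Step: datewheel.yhop[n='-8']
Result: 2116-06-30


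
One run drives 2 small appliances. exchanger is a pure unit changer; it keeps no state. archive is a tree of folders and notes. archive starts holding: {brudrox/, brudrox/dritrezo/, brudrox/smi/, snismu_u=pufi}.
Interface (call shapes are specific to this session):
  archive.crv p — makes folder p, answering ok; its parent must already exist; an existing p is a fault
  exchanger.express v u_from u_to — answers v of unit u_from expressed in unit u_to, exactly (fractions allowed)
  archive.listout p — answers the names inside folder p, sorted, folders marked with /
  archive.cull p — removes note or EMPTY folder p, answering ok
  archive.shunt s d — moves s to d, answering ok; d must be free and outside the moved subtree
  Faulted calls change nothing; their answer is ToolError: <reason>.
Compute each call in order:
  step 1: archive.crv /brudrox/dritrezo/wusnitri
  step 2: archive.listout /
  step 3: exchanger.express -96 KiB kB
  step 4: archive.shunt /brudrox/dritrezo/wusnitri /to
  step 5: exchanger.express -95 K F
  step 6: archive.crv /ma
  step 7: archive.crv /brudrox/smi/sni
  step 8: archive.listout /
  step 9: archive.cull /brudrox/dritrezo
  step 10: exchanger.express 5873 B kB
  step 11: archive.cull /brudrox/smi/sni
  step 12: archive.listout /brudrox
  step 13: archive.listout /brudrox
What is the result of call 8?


Answer: [brudrox/, ma/, snismu_u, to/]

Derivation:
Then archive.crv on p→/brudrox/dritrezo/wusnitri, and get ok.
Then archive.listout on p→/, — result: [brudrox/, snismu_u].
Next I call exchanger.express on v→-96, u_from→KiB, u_to→kB, and see -12288/125.
Calling archive.shunt on s→/brudrox/dritrezo/wusnitri, d→/to, which returns ok.
Calling exchanger.express on v→-95, u_from→K, u_to→F, and observe -63067/100.
Calling archive.crv on p→/ma, which returns ok.
Then archive.crv on p→/brudrox/smi/sni: ok.
Now I run archive.listout on p→/, giving [brudrox/, ma/, snismu_u, to/].
Invoking archive.cull on p→/brudrox/dritrezo, yielding ok.
Then exchanger.express on v→5873, u_from→B, u_to→kB, and see 5873/1000.
I call archive.cull on p→/brudrox/smi/sni, and observe ok.
Calling archive.listout on p→/brudrox, and observe [smi/].
Invoking archive.listout on p→/brudrox, and observe [smi/].


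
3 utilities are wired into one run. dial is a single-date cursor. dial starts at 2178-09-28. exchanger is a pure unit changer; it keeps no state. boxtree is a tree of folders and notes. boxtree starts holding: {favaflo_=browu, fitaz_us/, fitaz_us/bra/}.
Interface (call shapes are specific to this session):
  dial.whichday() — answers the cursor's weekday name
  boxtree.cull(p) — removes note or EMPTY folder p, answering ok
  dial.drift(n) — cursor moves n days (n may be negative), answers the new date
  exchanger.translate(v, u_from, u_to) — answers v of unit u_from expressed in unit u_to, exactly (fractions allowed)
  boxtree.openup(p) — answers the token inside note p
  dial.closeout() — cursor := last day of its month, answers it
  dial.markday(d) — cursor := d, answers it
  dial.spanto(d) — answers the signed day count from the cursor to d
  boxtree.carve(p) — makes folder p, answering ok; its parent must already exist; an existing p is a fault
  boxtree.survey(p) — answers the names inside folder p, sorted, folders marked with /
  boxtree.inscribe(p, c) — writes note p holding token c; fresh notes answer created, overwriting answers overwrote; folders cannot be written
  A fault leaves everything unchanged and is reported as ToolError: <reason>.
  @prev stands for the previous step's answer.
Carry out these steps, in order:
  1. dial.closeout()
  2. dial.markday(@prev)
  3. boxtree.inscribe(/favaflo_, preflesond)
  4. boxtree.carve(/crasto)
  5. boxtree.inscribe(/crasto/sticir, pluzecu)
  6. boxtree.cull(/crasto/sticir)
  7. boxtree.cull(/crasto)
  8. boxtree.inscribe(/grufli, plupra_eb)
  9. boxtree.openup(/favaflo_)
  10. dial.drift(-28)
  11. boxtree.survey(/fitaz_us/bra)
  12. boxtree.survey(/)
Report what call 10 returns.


Answer: 2178-09-02

Derivation:
// closeout() ~> 2178-09-30
// markday(@prev) ~> 2178-09-30
// inscribe(/favaflo_, preflesond) ~> overwrote
// carve(/crasto) ~> ok
// inscribe(/crasto/sticir, pluzecu) ~> created
// cull(/crasto/sticir) ~> ok
// cull(/crasto) ~> ok
// inscribe(/grufli, plupra_eb) ~> created
// openup(/favaflo_) ~> preflesond
// drift(-28) ~> 2178-09-02
// survey(/fitaz_us/bra) ~> []
// survey(/) ~> [favaflo_, fitaz_us/, grufli]


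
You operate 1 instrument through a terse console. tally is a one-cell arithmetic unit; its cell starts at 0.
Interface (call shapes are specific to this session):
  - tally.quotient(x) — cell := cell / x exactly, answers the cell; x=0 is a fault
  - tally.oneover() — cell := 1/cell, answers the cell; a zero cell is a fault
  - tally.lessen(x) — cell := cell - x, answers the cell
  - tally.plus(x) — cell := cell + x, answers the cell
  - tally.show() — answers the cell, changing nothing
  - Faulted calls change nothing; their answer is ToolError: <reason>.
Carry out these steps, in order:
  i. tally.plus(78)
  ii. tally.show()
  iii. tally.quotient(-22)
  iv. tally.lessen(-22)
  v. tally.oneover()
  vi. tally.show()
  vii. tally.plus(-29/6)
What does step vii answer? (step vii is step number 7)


~$ tally.plus x: 78
[out] 78
~$ tally.show
[out] 78
~$ tally.quotient x: -22
[out] -39/11
~$ tally.lessen x: -22
[out] 203/11
~$ tally.oneover
[out] 11/203
~$ tally.show
[out] 11/203
~$ tally.plus x: -29/6
[out] -5821/1218

Answer: -5821/1218


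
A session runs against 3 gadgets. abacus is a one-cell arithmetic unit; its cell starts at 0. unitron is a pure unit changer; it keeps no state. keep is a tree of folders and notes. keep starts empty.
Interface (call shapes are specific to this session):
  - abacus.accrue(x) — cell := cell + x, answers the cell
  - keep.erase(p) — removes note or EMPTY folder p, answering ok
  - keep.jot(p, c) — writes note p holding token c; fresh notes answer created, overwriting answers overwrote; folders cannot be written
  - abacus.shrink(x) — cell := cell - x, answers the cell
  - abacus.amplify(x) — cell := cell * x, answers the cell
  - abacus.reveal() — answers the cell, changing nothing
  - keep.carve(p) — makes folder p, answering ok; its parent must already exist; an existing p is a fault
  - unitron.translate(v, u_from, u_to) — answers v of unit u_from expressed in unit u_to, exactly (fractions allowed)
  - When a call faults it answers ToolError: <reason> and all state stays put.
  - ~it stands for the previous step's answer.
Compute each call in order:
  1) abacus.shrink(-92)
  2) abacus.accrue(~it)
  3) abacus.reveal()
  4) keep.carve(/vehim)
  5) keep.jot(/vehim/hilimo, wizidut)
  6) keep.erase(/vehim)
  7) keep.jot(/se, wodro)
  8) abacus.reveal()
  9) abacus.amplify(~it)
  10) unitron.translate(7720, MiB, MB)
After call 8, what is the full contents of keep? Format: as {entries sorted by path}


Invoking abacus.shrink using x: -92, yielding 92.
Now I run abacus.accrue using x: ~it, yielding 184.
Calling abacus.reveal, which returns 184.
I use keep.carve using p: /vehim, yielding ok.
Invoking keep.jot using p: /vehim/hilimo, c: wizidut, → created.
Using keep.erase using p: /vehim: ToolError: not empty.
I invoke keep.jot using p: /se, c: wodro, yielding created.
Next I call abacus.reveal, and get 184.
Now I run abacus.amplify using x: ~it, and get 33856.
Then unitron.translate using v: 7720, u_from: MiB, u_to: MB, giving 25296896/3125.

Answer: {se=wodro, vehim/, vehim/hilimo=wizidut}


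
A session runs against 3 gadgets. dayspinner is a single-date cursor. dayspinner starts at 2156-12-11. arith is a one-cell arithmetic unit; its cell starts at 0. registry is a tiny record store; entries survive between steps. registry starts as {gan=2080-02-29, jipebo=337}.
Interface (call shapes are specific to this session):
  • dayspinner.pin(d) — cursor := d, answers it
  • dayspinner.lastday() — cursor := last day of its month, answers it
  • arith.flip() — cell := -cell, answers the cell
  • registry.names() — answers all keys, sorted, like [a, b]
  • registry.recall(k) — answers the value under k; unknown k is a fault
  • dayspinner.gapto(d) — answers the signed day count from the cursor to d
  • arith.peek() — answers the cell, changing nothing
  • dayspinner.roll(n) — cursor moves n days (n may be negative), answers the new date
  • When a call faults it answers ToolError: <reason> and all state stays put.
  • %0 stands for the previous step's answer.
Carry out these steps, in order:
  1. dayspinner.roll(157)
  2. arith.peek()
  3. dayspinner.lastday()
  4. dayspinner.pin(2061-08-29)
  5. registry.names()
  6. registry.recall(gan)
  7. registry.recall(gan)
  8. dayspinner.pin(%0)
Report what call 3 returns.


# roll(n=157) => 2157-05-17
# peek() => 0
# lastday() => 2157-05-31
# pin(d=2061-08-29) => 2061-08-29
# names() => [gan, jipebo]
# recall(k=gan) => 2080-02-29
# recall(k=gan) => 2080-02-29
# pin(d=%0) => 2080-02-29

Answer: 2157-05-31


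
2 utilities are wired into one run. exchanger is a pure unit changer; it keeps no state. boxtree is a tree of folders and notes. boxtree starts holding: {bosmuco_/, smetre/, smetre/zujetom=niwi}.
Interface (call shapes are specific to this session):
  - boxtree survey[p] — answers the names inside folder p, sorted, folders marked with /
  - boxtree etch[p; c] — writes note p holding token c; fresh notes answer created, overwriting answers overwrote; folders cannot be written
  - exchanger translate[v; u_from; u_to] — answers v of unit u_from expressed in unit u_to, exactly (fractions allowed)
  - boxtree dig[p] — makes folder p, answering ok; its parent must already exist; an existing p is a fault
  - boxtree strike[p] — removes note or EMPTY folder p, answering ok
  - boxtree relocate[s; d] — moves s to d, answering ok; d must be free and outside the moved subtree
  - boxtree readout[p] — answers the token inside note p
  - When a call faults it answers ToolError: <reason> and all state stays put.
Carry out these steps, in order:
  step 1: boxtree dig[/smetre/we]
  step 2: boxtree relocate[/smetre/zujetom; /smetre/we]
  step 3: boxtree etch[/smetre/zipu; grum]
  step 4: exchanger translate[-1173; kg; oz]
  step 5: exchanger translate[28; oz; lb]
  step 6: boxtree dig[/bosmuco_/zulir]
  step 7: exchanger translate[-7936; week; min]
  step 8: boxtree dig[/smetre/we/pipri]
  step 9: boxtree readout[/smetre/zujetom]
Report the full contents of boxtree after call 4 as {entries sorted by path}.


;; boxtree dig(/smetre/we) : ok
;; boxtree relocate(/smetre/zujetom, /smetre/we) : ToolError: exists
;; boxtree etch(/smetre/zipu, grum) : created
;; exchanger translate(-1173, kg, oz) : -1876800000000/45359237
;; exchanger translate(28, oz, lb) : 7/4
;; boxtree dig(/bosmuco_/zulir) : ok
;; exchanger translate(-7936, week, min) : -79994880
;; boxtree dig(/smetre/we/pipri) : ok
;; boxtree readout(/smetre/zujetom) : niwi

Answer: {bosmuco_/, smetre/, smetre/we/, smetre/zipu=grum, smetre/zujetom=niwi}


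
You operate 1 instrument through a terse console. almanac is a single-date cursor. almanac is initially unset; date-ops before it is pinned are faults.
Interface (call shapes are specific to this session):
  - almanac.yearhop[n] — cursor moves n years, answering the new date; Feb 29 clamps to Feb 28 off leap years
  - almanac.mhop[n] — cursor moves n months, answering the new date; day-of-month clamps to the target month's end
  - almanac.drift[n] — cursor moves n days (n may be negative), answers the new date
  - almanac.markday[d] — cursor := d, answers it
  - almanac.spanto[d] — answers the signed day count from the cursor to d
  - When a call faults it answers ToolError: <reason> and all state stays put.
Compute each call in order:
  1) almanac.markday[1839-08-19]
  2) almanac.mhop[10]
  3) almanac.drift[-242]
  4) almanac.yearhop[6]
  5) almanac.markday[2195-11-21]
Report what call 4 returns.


Do: almanac.markday[d→1839-08-19]
See: 1839-08-19
Do: almanac.mhop[n→10]
See: 1840-06-19
Do: almanac.drift[n→-242]
See: 1839-10-21
Do: almanac.yearhop[n→6]
See: 1845-10-21
Do: almanac.markday[d→2195-11-21]
See: 2195-11-21

Answer: 1845-10-21


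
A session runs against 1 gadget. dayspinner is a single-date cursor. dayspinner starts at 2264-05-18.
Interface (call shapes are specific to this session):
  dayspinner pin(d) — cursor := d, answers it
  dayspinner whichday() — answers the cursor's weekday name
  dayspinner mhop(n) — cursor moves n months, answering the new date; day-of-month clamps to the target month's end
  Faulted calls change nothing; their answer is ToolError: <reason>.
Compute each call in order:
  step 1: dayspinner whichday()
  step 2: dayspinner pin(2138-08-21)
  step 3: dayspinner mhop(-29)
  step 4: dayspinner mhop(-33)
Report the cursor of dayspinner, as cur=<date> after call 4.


Answer: cur=2133-06-21

Derivation:
~$ dayspinner whichday
[out] Wednesday
~$ dayspinner pin d→2138-08-21
[out] 2138-08-21
~$ dayspinner mhop n→-29
[out] 2136-03-21
~$ dayspinner mhop n→-33
[out] 2133-06-21


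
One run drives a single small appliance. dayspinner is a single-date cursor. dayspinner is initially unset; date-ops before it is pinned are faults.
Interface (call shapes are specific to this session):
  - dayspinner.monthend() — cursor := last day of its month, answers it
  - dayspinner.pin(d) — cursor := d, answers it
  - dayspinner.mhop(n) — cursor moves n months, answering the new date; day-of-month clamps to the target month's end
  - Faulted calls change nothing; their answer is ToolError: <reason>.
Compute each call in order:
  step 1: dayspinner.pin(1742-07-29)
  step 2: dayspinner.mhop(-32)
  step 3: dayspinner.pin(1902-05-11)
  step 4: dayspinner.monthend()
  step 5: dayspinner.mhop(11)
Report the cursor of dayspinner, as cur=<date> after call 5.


I try dayspinner.pin(d: 1742-07-29), yielding 1742-07-29.
I run dayspinner.mhop(n: -32), giving 1739-11-29.
I use dayspinner.pin(d: 1902-05-11), giving 1902-05-11.
Next I call dayspinner.monthend(), giving 1902-05-31.
I try dayspinner.mhop(n: 11), yielding 1903-04-30.

Answer: cur=1903-04-30


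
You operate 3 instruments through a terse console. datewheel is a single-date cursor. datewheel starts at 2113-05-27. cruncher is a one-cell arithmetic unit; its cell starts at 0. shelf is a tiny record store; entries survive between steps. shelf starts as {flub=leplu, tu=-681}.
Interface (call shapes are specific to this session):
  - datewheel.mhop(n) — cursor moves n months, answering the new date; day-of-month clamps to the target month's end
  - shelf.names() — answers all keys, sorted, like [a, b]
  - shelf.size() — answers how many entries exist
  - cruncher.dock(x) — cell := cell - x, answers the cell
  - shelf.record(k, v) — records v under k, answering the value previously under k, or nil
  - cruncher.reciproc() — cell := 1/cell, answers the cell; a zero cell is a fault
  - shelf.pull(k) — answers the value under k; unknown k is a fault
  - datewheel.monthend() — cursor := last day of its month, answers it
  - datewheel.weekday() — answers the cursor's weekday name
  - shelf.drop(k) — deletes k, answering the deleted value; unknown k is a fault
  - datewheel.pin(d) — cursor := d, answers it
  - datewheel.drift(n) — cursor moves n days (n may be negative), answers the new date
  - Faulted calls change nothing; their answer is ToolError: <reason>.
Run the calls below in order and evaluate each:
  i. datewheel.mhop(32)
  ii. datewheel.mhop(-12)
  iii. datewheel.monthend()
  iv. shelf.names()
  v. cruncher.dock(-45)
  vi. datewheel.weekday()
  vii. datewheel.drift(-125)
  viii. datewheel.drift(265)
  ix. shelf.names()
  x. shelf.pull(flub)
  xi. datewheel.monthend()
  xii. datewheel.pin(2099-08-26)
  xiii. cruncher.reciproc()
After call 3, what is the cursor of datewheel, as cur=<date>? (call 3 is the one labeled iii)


Answer: cur=2115-01-31

Derivation:
;; datewheel.mhop(32) : 2116-01-27
;; datewheel.mhop(-12) : 2115-01-27
;; datewheel.monthend() : 2115-01-31
;; shelf.names() : [flub, tu]
;; cruncher.dock(-45) : 45
;; datewheel.weekday() : Thursday
;; datewheel.drift(-125) : 2114-09-28
;; datewheel.drift(265) : 2115-06-20
;; shelf.names() : [flub, tu]
;; shelf.pull(flub) : leplu
;; datewheel.monthend() : 2115-06-30
;; datewheel.pin(2099-08-26) : 2099-08-26
;; cruncher.reciproc() : 1/45


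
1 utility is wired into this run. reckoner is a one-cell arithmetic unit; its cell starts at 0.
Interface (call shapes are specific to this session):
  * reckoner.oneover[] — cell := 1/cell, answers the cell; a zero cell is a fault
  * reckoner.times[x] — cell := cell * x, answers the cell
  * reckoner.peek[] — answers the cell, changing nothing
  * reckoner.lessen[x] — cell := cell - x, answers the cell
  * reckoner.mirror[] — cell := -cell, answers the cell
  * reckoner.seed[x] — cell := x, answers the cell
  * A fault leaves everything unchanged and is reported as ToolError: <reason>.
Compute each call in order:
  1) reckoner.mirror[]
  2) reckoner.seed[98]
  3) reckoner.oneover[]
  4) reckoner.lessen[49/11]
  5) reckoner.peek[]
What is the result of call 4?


I run reckoner.mirror(), — result: 0.
Now I run reckoner.seed passing x→98: 98.
I run reckoner.oneover, and get 1/98.
Invoking reckoner.lessen passing x→49/11, which returns -4791/1078.
I call reckoner.peek, and observe -4791/1078.

Answer: -4791/1078


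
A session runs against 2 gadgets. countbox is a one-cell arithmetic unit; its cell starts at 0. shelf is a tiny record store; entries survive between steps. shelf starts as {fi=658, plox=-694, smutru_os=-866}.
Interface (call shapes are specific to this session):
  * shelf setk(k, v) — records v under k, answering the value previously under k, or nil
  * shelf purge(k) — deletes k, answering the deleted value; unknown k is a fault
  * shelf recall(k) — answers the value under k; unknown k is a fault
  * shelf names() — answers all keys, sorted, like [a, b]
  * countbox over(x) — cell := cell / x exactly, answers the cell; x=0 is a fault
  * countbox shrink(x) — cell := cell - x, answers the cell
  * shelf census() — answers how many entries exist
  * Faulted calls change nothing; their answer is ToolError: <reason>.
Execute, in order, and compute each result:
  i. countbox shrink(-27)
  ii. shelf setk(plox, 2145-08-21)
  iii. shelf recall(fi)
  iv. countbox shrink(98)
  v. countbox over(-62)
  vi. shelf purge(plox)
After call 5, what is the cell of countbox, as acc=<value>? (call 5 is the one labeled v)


~$ countbox shrink -27
= 27
~$ shelf setk plox 2145-08-21
= -694
~$ shelf recall fi
= 658
~$ countbox shrink 98
= -71
~$ countbox over -62
= 71/62
~$ shelf purge plox
= 2145-08-21

Answer: acc=71/62


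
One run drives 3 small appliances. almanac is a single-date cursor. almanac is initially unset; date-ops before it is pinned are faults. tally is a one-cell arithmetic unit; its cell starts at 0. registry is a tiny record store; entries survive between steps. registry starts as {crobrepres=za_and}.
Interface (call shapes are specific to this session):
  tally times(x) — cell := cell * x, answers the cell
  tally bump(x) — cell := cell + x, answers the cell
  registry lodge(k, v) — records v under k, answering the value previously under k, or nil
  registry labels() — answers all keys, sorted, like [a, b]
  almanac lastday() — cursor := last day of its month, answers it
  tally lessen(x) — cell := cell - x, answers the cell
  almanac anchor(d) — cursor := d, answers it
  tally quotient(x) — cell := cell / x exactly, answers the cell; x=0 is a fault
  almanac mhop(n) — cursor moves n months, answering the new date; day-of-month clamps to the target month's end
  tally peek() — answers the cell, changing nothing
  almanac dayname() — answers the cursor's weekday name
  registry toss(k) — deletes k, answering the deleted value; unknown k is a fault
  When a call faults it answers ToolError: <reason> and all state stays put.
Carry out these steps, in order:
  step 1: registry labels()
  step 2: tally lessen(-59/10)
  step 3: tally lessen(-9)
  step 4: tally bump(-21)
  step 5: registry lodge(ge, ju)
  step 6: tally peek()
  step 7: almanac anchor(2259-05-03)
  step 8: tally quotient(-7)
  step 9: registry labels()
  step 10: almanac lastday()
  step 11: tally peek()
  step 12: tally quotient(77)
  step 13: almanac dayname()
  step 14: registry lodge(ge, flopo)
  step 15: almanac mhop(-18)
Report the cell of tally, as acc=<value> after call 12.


% registry labels
  [crobrepres]
% tally lessen -59/10
  59/10
% tally lessen -9
  149/10
% tally bump -21
  -61/10
% registry lodge ge ju
  nil
% tally peek
  -61/10
% almanac anchor 2259-05-03
  2259-05-03
% tally quotient -7
  61/70
% registry labels
  [crobrepres, ge]
% almanac lastday
  2259-05-31
% tally peek
  61/70
% tally quotient 77
  61/5390
% almanac dayname
  Tuesday
% registry lodge ge flopo
  ju
% almanac mhop -18
  2257-11-30

Answer: acc=61/5390


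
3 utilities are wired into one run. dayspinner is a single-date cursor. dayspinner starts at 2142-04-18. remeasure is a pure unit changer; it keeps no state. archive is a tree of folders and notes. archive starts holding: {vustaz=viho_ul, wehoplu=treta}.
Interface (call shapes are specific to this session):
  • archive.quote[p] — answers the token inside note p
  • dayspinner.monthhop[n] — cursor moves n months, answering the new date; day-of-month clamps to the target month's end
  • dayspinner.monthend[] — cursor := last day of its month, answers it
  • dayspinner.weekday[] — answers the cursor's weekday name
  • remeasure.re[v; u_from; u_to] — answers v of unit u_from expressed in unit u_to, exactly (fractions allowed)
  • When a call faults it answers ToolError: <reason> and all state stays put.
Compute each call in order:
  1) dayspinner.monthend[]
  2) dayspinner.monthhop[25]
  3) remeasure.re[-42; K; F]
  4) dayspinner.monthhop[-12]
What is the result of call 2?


Answer: 2144-05-30

Derivation:
# dayspinner.monthend() : 2142-04-30
# dayspinner.monthhop(n='25') : 2144-05-30
# remeasure.re(v='-42', u_from='K', u_to='F') : -53527/100
# dayspinner.monthhop(n='-12') : 2143-05-30


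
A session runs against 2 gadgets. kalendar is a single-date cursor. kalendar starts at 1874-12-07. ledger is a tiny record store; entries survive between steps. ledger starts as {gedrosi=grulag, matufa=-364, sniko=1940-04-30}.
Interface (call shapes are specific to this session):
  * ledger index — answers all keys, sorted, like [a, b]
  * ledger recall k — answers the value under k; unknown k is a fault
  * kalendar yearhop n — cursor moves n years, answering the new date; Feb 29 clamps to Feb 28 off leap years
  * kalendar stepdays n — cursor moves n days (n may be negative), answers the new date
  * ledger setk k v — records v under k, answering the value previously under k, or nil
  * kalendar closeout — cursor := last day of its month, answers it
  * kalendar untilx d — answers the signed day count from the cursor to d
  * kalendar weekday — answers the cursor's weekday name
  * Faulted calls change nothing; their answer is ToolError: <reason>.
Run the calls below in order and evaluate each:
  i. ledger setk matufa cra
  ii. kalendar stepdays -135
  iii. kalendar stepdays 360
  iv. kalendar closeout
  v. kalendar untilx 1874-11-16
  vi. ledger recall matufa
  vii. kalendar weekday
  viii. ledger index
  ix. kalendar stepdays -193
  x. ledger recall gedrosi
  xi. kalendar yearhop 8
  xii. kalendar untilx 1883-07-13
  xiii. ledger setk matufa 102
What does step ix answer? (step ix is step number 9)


-> ledger setk(matufa, cra)
<- -364
-> kalendar stepdays(-135)
<- 1874-07-25
-> kalendar stepdays(360)
<- 1875-07-20
-> kalendar closeout()
<- 1875-07-31
-> kalendar untilx(1874-11-16)
<- -257
-> ledger recall(matufa)
<- cra
-> kalendar weekday()
<- Saturday
-> ledger index()
<- [gedrosi, matufa, sniko]
-> kalendar stepdays(-193)
<- 1875-01-19
-> ledger recall(gedrosi)
<- grulag
-> kalendar yearhop(8)
<- 1883-01-19
-> kalendar untilx(1883-07-13)
<- 175
-> ledger setk(matufa, 102)
<- cra

Answer: 1875-01-19


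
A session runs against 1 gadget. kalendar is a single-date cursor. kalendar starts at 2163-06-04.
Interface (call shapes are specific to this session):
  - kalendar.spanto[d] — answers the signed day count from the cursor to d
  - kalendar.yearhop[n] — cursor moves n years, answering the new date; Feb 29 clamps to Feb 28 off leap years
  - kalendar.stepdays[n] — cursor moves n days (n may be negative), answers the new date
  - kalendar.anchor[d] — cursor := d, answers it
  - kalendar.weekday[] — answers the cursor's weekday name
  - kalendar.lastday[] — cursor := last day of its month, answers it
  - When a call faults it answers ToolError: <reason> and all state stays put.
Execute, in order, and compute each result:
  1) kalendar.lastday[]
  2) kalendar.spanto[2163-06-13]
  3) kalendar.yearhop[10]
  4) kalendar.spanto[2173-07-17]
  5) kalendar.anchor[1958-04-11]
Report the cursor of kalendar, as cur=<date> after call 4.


Answer: cur=2173-06-30

Derivation:
Act: kalendar.lastday[]
Obs: 2163-06-30
Act: kalendar.spanto[d=2163-06-13]
Obs: -17
Act: kalendar.yearhop[n=10]
Obs: 2173-06-30
Act: kalendar.spanto[d=2173-07-17]
Obs: 17
Act: kalendar.anchor[d=1958-04-11]
Obs: 1958-04-11


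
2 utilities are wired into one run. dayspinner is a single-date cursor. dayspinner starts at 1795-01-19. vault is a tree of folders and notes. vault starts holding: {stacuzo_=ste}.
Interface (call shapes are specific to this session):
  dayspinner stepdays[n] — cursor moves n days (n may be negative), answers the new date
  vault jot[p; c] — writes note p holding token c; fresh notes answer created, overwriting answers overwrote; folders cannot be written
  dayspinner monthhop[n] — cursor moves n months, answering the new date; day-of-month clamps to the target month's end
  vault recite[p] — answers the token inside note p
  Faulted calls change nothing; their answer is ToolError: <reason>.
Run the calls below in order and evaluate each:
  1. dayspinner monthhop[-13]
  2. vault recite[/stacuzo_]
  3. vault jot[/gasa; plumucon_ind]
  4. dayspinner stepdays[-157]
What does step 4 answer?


Answer: 1793-07-15

Derivation:
-> dayspinner monthhop(n='-13')
<- 1793-12-19
-> vault recite(p='/stacuzo_')
<- ste
-> vault jot(p='/gasa', c='plumucon_ind')
<- created
-> dayspinner stepdays(n='-157')
<- 1793-07-15


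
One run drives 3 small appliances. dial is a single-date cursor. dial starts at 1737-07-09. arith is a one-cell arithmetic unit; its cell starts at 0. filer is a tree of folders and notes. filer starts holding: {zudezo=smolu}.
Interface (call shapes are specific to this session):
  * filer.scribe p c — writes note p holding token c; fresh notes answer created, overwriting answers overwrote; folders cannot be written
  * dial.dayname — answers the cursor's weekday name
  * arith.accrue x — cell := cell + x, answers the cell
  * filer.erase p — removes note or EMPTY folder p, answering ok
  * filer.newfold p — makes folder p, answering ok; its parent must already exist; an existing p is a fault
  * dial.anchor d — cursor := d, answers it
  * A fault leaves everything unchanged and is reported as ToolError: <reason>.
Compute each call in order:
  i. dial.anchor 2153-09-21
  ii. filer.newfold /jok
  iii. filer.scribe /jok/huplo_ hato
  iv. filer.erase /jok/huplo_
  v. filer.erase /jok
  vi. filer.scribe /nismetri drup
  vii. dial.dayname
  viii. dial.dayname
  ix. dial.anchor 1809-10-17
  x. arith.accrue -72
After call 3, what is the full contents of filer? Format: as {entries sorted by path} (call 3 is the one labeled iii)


Act: dial.anchor[d=2153-09-21]
Obs: 2153-09-21
Act: filer.newfold[p=/jok]
Obs: ok
Act: filer.scribe[p=/jok/huplo_; c=hato]
Obs: created
Act: filer.erase[p=/jok/huplo_]
Obs: ok
Act: filer.erase[p=/jok]
Obs: ok
Act: filer.scribe[p=/nismetri; c=drup]
Obs: created
Act: dial.dayname[]
Obs: Friday
Act: dial.dayname[]
Obs: Friday
Act: dial.anchor[d=1809-10-17]
Obs: 1809-10-17
Act: arith.accrue[x=-72]
Obs: -72

Answer: {jok/, jok/huplo_=hato, zudezo=smolu}


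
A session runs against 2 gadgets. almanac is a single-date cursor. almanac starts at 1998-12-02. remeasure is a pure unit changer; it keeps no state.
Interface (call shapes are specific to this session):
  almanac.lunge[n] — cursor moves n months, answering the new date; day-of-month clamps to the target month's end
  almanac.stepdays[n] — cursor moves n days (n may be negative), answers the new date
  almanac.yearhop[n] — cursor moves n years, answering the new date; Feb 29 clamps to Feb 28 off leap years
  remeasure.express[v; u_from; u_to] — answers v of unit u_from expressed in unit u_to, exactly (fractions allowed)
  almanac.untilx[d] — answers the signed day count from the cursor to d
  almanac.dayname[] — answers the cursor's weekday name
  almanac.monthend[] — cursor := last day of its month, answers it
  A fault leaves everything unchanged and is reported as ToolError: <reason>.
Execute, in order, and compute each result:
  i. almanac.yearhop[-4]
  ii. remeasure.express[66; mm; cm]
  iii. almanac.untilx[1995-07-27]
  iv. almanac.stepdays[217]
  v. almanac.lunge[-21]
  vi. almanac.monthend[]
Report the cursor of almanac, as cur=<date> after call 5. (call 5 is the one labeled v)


Answer: cur=1993-10-07

Derivation:
~$ almanac.yearhop -4
:: 1994-12-02
~$ remeasure.express 66 mm cm
:: 33/5
~$ almanac.untilx 1995-07-27
:: 237
~$ almanac.stepdays 217
:: 1995-07-07
~$ almanac.lunge -21
:: 1993-10-07
~$ almanac.monthend
:: 1993-10-31
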